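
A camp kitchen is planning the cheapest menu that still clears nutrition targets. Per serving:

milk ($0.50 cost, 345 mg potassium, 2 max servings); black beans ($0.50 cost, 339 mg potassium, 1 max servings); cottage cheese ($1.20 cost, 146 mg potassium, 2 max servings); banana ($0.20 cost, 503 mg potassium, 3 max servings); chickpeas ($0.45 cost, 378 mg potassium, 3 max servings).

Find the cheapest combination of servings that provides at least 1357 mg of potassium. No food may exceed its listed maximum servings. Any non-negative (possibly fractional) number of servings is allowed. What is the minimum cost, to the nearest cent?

$0.54

Cost per mg of potassium: banana $0.0004, chickpeas $0.0012, milk $0.0014, black beans $0.0015, cottage cheese $0.0082.
Take 2.698 servings of banana: +1357.0 mg potassium for $0.54 (total $0.54, still need 0.0 mg).
Filling from the cheapest source first is optimal under one linear minimum: $0.54.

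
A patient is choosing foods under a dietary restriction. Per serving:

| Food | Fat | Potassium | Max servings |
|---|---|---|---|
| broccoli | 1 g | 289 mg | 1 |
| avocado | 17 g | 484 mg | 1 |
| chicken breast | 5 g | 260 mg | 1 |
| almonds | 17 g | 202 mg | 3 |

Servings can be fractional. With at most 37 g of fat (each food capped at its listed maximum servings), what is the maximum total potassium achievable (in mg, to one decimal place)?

1199.4 mg

Potassium per g fat: broccoli 289, chicken breast 52, avocado 28.47, almonds 11.88.
Take 1 serving of broccoli: uses 1 g fat, +289.0 mg potassium (running total 289.0 mg).
Take 1 serving of chicken breast: uses 5 g fat, +260.0 mg potassium (running total 549.0 mg).
Take 1 serving of avocado: uses 17 g fat, +484.0 mg potassium (running total 1033.0 mg).
Take 0.8235 servings of almonds: uses 14 g fat, +166.4 mg potassium (running total 1199.4 mg).
Greedy by best ratio exhausts the fat allowance optimally: 1199.4 mg.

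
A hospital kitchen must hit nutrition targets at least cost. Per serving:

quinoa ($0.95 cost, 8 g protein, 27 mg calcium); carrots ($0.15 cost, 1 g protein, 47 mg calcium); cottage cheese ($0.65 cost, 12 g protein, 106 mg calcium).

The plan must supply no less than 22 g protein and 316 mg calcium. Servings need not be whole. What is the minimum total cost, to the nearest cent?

For a min-cost LP with two ≥-constraints, a basic feasible solution has at most two positive variables.
quinoa only: max(22/8, 316/27) = 11.7 servings → $11.12.
carrots only: max(22/1, 316/47) = 22 servings → $3.30.
cottage cheese only: max(22/12, 316/106) = 2.981 servings → $1.94.
quinoa + carrots with both tight: 2.057 servings and 5.542 servings → $2.79.
quinoa + cottage cheese with both targets exact would need a negative amount; discard.
carrots + cottage cheese with both tight: 3.188 servings and 1.568 servings → $1.50.
Cheapest feasible corner: $1.50.

$1.50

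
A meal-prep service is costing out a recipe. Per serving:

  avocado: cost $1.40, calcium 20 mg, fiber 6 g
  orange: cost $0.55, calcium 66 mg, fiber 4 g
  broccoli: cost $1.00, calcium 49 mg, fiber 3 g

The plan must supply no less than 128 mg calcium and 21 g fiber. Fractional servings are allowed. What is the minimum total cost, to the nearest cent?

$2.89

avocado only: max(128/20, 21/6) = 6.4 servings → $8.96.
orange only: max(128/66, 21/4) = 5.25 servings → $2.89.
broccoli only: max(128/49, 21/3) = 7 servings → $7.00.
avocado + orange with both tight: 2.766 servings and 1.101 servings → $4.48.
avocado + broccoli with both tight: 2.756 servings and 1.487 servings → $5.35.
orange + broccoli: intersection lies outside the first quadrant.
Cheapest feasible corner: $2.89.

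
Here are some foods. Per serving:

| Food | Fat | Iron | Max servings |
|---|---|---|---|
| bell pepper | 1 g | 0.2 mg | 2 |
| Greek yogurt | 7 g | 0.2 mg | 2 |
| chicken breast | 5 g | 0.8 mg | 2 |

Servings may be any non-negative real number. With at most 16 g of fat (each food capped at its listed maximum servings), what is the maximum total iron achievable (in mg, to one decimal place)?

2.1 mg

Iron per g fat: bell pepper 0.2, chicken breast 0.16, Greek yogurt 0.02857.
Take 2 servings of bell pepper: uses 2 g fat, +0.4 mg iron (running total 0.4 mg).
Take 2 servings of chicken breast: uses 10 g fat, +1.6 mg iron (running total 2.0 mg).
Take 0.5714 servings of Greek yogurt: uses 4 g fat, +0.1 mg iron (running total 2.1 mg).
Filling greedily by iron-per-g fat is optimal for one linear limit, giving 2.1 mg.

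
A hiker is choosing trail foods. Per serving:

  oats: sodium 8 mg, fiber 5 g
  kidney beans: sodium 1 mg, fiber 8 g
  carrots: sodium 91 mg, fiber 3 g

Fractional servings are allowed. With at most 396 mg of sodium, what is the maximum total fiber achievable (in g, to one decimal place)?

Fiber per mg sodium: kidney beans 8, oats 0.625, carrots 0.03297.
With no serving limits, spend the whole sodium allowance on kidney beans: 396 mg / 1 mg × 8 g = 3168.0 g.

3168.0 g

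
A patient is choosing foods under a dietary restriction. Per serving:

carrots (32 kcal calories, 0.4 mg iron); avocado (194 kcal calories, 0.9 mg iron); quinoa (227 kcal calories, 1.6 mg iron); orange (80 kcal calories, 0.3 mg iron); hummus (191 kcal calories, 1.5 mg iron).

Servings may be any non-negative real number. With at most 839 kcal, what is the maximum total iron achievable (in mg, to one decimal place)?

Iron per kcal: carrots 0.0125, hummus 0.007853, quinoa 0.007048, avocado 0.004639, orange 0.00375.
With no serving limits, spend the whole calories allowance on carrots: 839 kcal / 32 kcal × 0.4 mg = 10.5 mg.

10.5 mg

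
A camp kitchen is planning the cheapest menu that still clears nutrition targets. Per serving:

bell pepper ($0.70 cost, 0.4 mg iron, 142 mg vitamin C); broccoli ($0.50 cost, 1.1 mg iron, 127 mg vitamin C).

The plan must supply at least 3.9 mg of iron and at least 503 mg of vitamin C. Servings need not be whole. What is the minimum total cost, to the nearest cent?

$1.98

A basic optimal solution has at most two foods positive. Try each food alone and each pair with both targets met exactly.
bell pepper only: max(3.9/0.4, 503/142) = 9.75 servings → $6.83.
broccoli only: max(3.9/1.1, 503/127) = 3.961 servings → $1.98.
bell pepper + broccoli with both tight: 0.5503 servings and 3.345 servings → $2.06.
The minimum over all feasible corners is $1.98.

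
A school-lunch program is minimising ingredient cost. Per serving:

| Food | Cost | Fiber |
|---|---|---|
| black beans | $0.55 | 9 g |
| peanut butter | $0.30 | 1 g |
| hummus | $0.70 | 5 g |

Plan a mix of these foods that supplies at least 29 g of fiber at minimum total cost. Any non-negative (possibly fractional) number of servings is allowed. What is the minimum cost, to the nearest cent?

Cost per g of fiber: black beans $0.0611, hummus $0.1400, peanut butter $0.3000.
With no serving limits, use only black beans: 29 g / 9 g = 3.222 servings × $0.55 = $1.77.

$1.77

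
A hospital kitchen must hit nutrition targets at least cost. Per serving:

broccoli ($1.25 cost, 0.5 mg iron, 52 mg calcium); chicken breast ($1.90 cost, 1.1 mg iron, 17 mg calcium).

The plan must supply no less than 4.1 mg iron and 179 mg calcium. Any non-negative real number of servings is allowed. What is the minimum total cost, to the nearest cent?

At the optimum either one food covers both requirements or two foods hit both targets exactly; no other combination can be cheaper.
broccoli only: max(4.1/0.5, 179/52) = 8.2 servings → $10.25.
chicken breast only: max(4.1/1.1, 179/17) = 10.53 servings → $20.01.
broccoli + chicken breast with both tight: 2.612 servings and 2.54 servings → $8.09.
Cheapest feasible corner: $8.09.

$8.09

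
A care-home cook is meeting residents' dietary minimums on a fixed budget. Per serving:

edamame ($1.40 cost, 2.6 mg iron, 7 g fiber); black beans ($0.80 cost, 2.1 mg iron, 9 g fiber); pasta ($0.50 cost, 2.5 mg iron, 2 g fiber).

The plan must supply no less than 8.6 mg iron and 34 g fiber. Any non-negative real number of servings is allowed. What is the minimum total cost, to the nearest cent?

edamame only: max(8.6/2.6, 34/7) = 4.857 servings → $6.80.
black beans only: max(8.6/2.1, 34/9) = 4.095 servings → $3.28.
pasta only: max(8.6/2.5, 34/2) = 17 servings → $8.50.
edamame + black beans with both tight: 0.6897 servings and 3.241 servings → $3.56.
edamame + pasta: intersection lies outside the first quadrant.
black beans + pasta with both tight: 3.705 servings and 0.3279 servings → $3.13.
So the least-cost plan costs $3.13.

$3.13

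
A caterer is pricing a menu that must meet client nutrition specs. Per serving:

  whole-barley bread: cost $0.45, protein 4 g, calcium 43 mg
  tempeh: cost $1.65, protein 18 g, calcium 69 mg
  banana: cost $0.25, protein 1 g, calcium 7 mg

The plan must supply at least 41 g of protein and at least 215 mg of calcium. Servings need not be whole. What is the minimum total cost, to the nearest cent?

A basic optimal solution has at most two foods positive. Try each food alone and each pair with both targets met exactly.
whole-barley bread only: max(41/4, 215/43) = 10.25 servings → $4.61.
tempeh only: max(41/18, 215/69) = 3.116 servings → $5.14.
banana only: max(41/1, 215/7) = 41 servings → $10.25.
whole-barley bread + tempeh with both tight: 2.09 servings and 1.813 servings → $3.93.
whole-barley bread + banana with both targets exact would need a negative amount; discard.
tempeh + banana with both tight: 1.263 servings and 18.26 servings → $6.65.
The minimum over all feasible corners is $3.93.

$3.93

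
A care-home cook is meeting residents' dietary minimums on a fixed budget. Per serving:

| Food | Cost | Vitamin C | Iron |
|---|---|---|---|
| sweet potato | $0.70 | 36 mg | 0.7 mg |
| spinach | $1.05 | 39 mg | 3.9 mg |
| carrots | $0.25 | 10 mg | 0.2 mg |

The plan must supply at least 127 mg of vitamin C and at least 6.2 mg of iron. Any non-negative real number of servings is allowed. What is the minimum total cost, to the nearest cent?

Check every corner: each single food scaled to meet both minima, and each pair solved so both constraints bind.
sweet potato only: max(127/36, 6.2/0.7) = 8.857 servings → $6.20.
spinach only: max(127/39, 6.2/3.9) = 3.256 servings → $3.42.
carrots only: max(127/10, 6.2/0.2) = 31 servings → $7.75.
sweet potato + spinach with both tight: 2.241 servings and 1.187 servings → $2.82.
sweet potato + carrots: the both-tight solution has a negative serving — not a feasible corner.
spinach + carrots with both tight: 1.173 servings and 8.125 servings → $3.26.
So the least-cost plan costs $2.82.

$2.82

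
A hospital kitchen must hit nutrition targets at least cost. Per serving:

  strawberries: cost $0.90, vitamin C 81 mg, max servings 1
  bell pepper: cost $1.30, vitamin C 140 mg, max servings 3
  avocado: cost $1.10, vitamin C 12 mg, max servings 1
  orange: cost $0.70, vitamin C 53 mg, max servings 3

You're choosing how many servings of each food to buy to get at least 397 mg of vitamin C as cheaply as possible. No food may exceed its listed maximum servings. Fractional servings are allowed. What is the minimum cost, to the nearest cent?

Cost per mg of vitamin C: bell pepper $0.0093, strawberries $0.0111, orange $0.0132, avocado $0.0917.
Take 2.836 servings of bell pepper: +397.0 mg vitamin C for $3.69 (total $3.69, still need 0.0 mg).
Greedy by cheapest-per-mg is optimal for a single linear constraint, so the minimum cost is $3.69.

$3.69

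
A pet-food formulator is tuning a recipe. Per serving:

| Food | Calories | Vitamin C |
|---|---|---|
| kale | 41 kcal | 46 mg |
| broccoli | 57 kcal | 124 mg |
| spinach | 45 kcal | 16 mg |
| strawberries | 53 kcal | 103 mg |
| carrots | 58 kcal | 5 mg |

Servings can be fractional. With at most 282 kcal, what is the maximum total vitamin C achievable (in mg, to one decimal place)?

613.5 mg

Vitamin C per kcal: broccoli 2.175, strawberries 1.943, kale 1.122, spinach 0.3556, carrots 0.08621.
With no serving limits, spend the whole calories allowance on broccoli: 282 kcal / 57 kcal × 124 mg = 613.5 mg.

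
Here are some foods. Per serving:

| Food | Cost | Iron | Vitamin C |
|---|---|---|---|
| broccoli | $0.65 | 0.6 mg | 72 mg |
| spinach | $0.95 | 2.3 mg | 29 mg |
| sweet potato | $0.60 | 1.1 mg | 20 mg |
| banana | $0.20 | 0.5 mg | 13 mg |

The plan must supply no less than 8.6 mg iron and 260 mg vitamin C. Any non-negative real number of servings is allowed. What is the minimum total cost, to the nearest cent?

$3.70

broccoli only: max(8.6/0.6, 260/72) = 14.33 servings → $9.32.
spinach only: max(8.6/2.3, 260/29) = 8.966 servings → $8.52.
sweet potato only: max(8.6/1.1, 260/20) = 13 servings → $7.80.
banana only: max(8.6/0.5, 260/13) = 20 servings → $4.00.
broccoli + spinach with both tight: 2.352 servings and 3.126 servings → $4.50.
broccoli + sweet potato with both tight: 1.696 servings and 6.893 servings → $5.24.
broccoli + banana with both tight: 0.6454 servings and 16.43 servings → $3.70.
spinach + sweet potato: the both-tight solution has a negative serving — not a feasible corner.
spinach + banana with both targets exact would need a negative amount; discard.
sweet potato + banana: intersection lies outside the first quadrant.
The minimum over all feasible corners is $3.70.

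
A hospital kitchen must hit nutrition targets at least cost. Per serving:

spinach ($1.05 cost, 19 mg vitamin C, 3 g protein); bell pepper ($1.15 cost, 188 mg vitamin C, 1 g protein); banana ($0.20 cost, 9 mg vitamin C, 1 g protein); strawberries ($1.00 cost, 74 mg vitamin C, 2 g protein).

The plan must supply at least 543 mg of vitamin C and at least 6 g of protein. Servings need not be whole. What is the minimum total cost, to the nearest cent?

An LP optimum is at a vertex; with two nutrient constraints at most two foods are used. Check each candidate.
spinach only: max(543/19, 6/3) = 28.58 servings → $30.01.
bell pepper only: max(543/188, 6/1) = 6 servings → $6.90.
banana only: max(543/9, 6/1) = 60.33 servings → $12.07.
strawberries only: max(543/74, 6/2) = 7.338 servings → $7.34.
spinach + bell pepper with both tight: 1.073 servings and 2.78 servings → $4.32.
spinach + banana: intersection lies outside the first quadrant.
spinach + strawberries: intersection lies outside the first quadrant.
bell pepper + banana with both tight: 2.732 servings and 3.268 servings → $3.80.
bell pepper + strawberries with both tight: 2.126 servings and 1.937 servings → $4.38.
banana + strawberries: intersection lies outside the first quadrant.
So the least-cost plan costs $3.80.

$3.80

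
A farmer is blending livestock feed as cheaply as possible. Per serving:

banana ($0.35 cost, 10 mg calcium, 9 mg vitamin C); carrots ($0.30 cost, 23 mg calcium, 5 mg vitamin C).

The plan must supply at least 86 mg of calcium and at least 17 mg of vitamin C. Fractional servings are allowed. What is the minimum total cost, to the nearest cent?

$1.12

An LP optimum is at a vertex; with two nutrient constraints at most two foods are used. Check each candidate.
banana only: max(86/10, 17/9) = 8.6 servings → $3.01.
carrots only: max(86/23, 17/5) = 3.739 servings → $1.12.
banana + carrots: the both-tight solution has a negative serving — not a feasible corner.
The minimum over all feasible corners is $1.12.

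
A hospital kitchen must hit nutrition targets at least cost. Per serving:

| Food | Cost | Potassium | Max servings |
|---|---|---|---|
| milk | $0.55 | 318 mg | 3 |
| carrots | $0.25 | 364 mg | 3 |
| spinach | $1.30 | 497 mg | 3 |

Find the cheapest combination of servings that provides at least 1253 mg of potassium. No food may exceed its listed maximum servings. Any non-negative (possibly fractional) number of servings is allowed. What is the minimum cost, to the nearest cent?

Cost per mg of potassium: carrots $0.0007, milk $0.0017, spinach $0.0026.
Take 3 servings of carrots: +1092.0 mg potassium for $0.75 (total $0.75, still need 161.0 mg).
Take 0.5063 servings of milk: +161.0 mg potassium for $0.28 (total $1.03, still need 0.0 mg).
Filling from the cheapest source first is optimal under one linear minimum: $1.03.

$1.03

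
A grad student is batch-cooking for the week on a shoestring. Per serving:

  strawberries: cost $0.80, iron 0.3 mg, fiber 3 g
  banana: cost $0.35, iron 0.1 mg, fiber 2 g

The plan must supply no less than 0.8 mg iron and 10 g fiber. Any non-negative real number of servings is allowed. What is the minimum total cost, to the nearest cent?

$2.30

Two binding constraints pin down two serving amounts, so the optimal mix uses at most two foods. The candidates are each food alone (scaled to the tighter of iron/fiber) and each pair with both constraints tight.
strawberries only: max(0.8/0.3, 10/3) = 3.333 servings → $2.67.
banana only: max(0.8/0.1, 10/2) = 8 servings → $2.80.
strawberries + banana with both tight: 2 servings and 2 servings → $2.30.
Cheapest feasible corner: $2.30.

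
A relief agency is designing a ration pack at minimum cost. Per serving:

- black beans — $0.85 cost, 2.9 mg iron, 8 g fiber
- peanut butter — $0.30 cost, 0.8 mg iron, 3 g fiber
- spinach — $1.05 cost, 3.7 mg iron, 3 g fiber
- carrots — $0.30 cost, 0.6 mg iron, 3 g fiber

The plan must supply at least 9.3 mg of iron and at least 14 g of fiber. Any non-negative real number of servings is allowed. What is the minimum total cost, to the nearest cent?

$2.67

Compare the cost at each extreme point of the feasible region.
black beans only: max(9.3/2.9, 14/8) = 3.207 servings → $2.73.
peanut butter only: max(9.3/0.8, 14/3) = 11.62 servings → $3.49.
spinach only: max(9.3/3.7, 14/3) = 4.667 servings → $4.90.
carrots only: max(9.3/0.6, 14/3) = 15.5 servings → $4.65.
black beans + peanut butter with both targets exact would need a negative amount; discard.
black beans + spinach with both tight: 1.144 servings and 1.617 servings → $2.67.
black beans + carrots with both targets exact would need a negative amount; discard.
peanut butter + spinach with both tight: 2.747 servings and 1.92 servings → $2.84.
peanut butter + carrots with both targets exact would need a negative amount; discard.
spinach + carrots with both tight: 2.097 servings and 2.57 servings → $2.97.
Cheapest feasible corner: $2.67.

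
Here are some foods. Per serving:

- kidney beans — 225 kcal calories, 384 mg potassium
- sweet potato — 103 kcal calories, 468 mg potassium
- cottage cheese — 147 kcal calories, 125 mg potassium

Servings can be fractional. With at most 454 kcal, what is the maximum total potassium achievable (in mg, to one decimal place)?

Potassium per kcal: sweet potato 4.544, kidney beans 1.707, cottage cheese 0.8503.
With no serving limits, spend the whole calories allowance on sweet potato: 454 kcal / 103 kcal × 468 mg = 2062.8 mg.

2062.8 mg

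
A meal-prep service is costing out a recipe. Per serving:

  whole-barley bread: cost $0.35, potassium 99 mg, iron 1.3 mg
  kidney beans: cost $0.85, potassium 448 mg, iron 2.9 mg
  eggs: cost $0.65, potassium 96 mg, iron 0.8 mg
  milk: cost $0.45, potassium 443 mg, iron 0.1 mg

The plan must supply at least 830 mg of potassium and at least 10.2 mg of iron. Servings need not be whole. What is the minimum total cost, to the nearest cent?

$2.76

Compare the cost at each extreme point of the feasible region.
whole-barley bread only: max(830/99, 10.2/1.3) = 8.384 servings → $2.93.
kidney beans only: max(830/448, 10.2/2.9) = 3.517 servings → $2.99.
eggs only: max(830/96, 10.2/0.8) = 12.75 servings → $8.29.
milk only: max(830/443, 10.2/0.1) = 102 servings → $45.90.
whole-barley bread + kidney beans with both tight: 7.323 servings and 0.2343 servings → $2.76.
whole-barley bread + eggs with both tight: 6.912 servings and 1.518 servings → $3.41.
whole-barley bread + milk with both tight: 7.837 servings and 0.1223 servings → $2.80.
kidney beans + eggs: the both-tight solution has a negative serving — not a feasible corner.
kidney beans + milk with both targets exact would need a negative amount; discard.
eggs + milk: the both-tight solution has a negative serving — not a feasible corner.
Cheapest feasible corner: $2.76.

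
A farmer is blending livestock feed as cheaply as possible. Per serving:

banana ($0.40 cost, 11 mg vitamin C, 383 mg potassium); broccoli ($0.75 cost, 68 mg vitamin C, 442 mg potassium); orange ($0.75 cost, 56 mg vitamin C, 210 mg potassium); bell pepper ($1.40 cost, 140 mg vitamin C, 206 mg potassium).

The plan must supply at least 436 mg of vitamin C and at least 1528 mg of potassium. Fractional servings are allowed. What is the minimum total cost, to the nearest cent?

$4.54

Two binding constraints pin down two serving amounts, so the optimal mix uses at most two foods. The candidates are each food alone (scaled to the tighter of vitamin C/potassium) and each pair with both constraints tight.
banana only: max(436/11, 1528/383) = 39.64 servings → $15.85.
broccoli only: max(436/68, 1528/442) = 6.412 servings → $4.81.
orange only: max(436/56, 1528/210) = 7.786 servings → $5.84.
bell pepper only: max(436/140, 1528/206) = 7.417 servings → $10.38.
banana + broccoli with both targets exact would need a negative amount; discard.
banana + orange with both targets exact would need a negative amount; discard.
banana + bell pepper with both tight: 2.417 servings and 2.924 servings → $5.06.
broccoli + orange: intersection lies outside the first quadrant.
broccoli + bell pepper with both tight: 2.592 servings and 1.855 servings → $4.54.
orange + bell pepper with both tight: 6.947 servings and 0.3354 servings → $5.68.
So the least-cost plan costs $4.54.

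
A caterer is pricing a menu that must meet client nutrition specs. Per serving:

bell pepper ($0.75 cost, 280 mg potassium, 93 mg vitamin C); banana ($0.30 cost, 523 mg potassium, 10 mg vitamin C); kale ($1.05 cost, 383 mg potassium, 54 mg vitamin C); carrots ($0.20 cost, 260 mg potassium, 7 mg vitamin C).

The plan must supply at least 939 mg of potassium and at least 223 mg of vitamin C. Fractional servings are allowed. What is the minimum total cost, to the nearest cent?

bell pepper only: max(939/280, 223/93) = 3.354 servings → $2.52.
banana only: max(939/523, 223/10) = 22.3 servings → $6.69.
kale only: max(939/383, 223/54) = 4.13 servings → $4.34.
carrots only: max(939/260, 223/7) = 31.86 servings → $6.37.
bell pepper + banana with both tight: 2.339 servings and 0.5429 servings → $1.92.
bell pepper + kale with both tight: 1.693 servings and 1.214 servings → $2.54.
bell pepper + carrots with both tight: 2.314 servings and 1.12 servings → $1.96.
banana + kale: intersection lies outside the first quadrant.
banana + carrots with both targets exact would need a negative amount; discard.
kale + carrots: intersection lies outside the first quadrant.
Cheapest feasible corner: $1.92.

$1.92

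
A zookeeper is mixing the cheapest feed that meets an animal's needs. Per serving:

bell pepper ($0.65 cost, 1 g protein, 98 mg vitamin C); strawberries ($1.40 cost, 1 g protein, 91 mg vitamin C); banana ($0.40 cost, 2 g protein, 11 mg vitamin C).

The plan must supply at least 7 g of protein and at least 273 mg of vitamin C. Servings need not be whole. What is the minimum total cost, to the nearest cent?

$2.54

With two linear requirements the optimum uses one or two foods; enumerate the corners.
bell pepper only: max(7/1, 273/98) = 7 servings → $4.55.
strawberries only: max(7/1, 273/91) = 7 servings → $9.80.
banana only: max(7/2, 273/11) = 24.82 servings → $9.93.
bell pepper + strawberries with both targets exact would need a negative amount; discard.
bell pepper + banana with both tight: 2.535 servings and 2.232 servings → $2.54.
strawberries + banana with both tight: 2.743 servings and 2.129 servings → $4.69.
The minimum over all feasible corners is $2.54.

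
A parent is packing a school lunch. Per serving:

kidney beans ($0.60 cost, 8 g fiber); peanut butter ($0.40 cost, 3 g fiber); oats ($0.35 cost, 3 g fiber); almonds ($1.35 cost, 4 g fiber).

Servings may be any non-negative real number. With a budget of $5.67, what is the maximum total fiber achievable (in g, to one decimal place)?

75.6 g

Fiber per dollar: kidney beans 13.33, oats 8.571, peanut butter 7.5, almonds 2.963.
With no serving limits, spend the whole cost allowance on kidney beans: $5.67 / $0.60 × 8 g = 75.6 g.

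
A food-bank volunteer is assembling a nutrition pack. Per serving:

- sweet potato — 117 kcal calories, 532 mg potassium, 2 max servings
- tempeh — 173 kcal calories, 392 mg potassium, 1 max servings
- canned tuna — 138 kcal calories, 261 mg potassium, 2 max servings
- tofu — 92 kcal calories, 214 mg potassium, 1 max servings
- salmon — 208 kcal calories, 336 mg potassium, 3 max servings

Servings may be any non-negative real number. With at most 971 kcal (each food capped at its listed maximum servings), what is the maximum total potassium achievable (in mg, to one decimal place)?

Potassium per kcal: sweet potato 4.547, tofu 2.326, tempeh 2.266, canned tuna 1.891, salmon 1.615.
Take 2 servings of sweet potato: uses 234 kcal, +1064.0 mg potassium (running total 1064.0 mg).
Take 1 serving of tofu: uses 92 kcal, +214.0 mg potassium (running total 1278.0 mg).
Take 1 serving of tempeh: uses 173 kcal, +392.0 mg potassium (running total 1670.0 mg).
Take 2 servings of canned tuna: uses 276 kcal, +522.0 mg potassium (running total 2192.0 mg).
Take 0.9423 servings of salmon: uses 196 kcal, +316.6 mg potassium (running total 2508.6 mg).
Filling greedily by potassium-per-kcal is optimal for one linear limit, giving 2508.6 mg.

2508.6 mg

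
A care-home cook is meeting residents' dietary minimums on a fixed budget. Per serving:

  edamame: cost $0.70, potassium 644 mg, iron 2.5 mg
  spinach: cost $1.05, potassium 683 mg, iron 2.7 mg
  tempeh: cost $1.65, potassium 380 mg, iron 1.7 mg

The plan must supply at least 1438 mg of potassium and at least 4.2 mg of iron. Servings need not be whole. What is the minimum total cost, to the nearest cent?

$1.56

Compare the cost at each extreme point of the feasible region.
edamame only: max(1438/644, 4.2/2.5) = 2.233 servings → $1.56.
spinach only: max(1438/683, 4.2/2.7) = 2.105 servings → $2.21.
tempeh only: max(1438/380, 4.2/1.7) = 3.784 servings → $6.24.
edamame + spinach: intersection lies outside the first quadrant.
edamame + tempeh: the both-tight solution has a negative serving — not a feasible corner.
spinach + tempeh: the both-tight solution has a negative serving — not a feasible corner.
Cheapest feasible corner: $1.56.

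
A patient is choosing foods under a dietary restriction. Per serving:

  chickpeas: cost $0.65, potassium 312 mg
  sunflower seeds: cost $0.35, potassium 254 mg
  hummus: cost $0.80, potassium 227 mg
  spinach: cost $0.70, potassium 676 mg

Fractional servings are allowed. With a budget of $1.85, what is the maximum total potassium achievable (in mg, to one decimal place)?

Potassium per dollar: spinach 965.7, sunflower seeds 725.7, chickpeas 480, hummus 283.8.
With no serving limits, spend the whole cost allowance on spinach: $1.85 / $0.70 × 676 mg = 1786.6 mg.

1786.6 mg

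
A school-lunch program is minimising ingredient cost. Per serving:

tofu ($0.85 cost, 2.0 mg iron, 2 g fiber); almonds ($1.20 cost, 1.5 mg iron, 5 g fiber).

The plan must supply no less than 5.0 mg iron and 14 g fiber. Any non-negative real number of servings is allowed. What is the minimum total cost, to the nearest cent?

An LP optimum is at a vertex; with two nutrient constraints at most two foods are used. Check each candidate.
tofu only: max(5.0/2.0, 14/2) = 7 servings → $5.95.
almonds only: max(5.0/1.5, 14/5) = 3.333 servings → $4.00.
tofu + almonds with both tight: 0.5714 servings and 2.571 servings → $3.57.
The minimum over all feasible corners is $3.57.

$3.57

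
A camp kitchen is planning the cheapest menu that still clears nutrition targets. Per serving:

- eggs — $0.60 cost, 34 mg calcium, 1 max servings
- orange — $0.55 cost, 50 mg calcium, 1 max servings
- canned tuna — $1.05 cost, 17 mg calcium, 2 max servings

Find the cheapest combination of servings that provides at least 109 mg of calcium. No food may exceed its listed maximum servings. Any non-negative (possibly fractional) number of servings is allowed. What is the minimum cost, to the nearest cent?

$2.69

Cost per mg of calcium: orange $0.0110, eggs $0.0176, canned tuna $0.0618.
Take 1 serving of orange: +50.0 mg calcium for $0.55 (total $0.55, still need 59.0 mg).
Take 1 serving of eggs: +34.0 mg calcium for $0.60 (total $1.15, still need 25.0 mg).
Take 1.471 servings of canned tuna: +25.0 mg calcium for $1.54 (total $2.69, still need 0.0 mg).
Filling from the cheapest source first is optimal under one linear minimum: $2.69.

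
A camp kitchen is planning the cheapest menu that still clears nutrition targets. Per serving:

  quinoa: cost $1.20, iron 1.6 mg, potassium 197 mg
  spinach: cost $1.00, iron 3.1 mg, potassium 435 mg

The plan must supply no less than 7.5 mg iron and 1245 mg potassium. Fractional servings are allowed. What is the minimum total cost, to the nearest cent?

An LP optimum is at a vertex; with two nutrient constraints at most two foods are used. Check each candidate.
quinoa only: max(7.5/1.6, 1245/197) = 6.32 servings → $7.58.
spinach only: max(7.5/3.1, 1245/435) = 2.862 servings → $2.86.
quinoa + spinach: intersection lies outside the first quadrant.
So the least-cost plan costs $2.86.

$2.86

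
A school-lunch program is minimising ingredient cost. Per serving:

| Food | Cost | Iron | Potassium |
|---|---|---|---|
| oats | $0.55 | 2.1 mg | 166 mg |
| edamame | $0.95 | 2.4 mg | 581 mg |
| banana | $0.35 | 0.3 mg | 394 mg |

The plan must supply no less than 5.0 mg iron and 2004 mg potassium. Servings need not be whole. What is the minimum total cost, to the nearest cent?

Check every corner: each single food scaled to meet both minima, and each pair solved so both constraints bind.
oats only: max(5.0/2.1, 2004/166) = 12.07 servings → $6.64.
edamame only: max(5.0/2.4, 2004/581) = 3.449 servings → $3.28.
banana only: max(5.0/0.3, 2004/394) = 16.67 servings → $5.83.
oats + edamame: intersection lies outside the first quadrant.
oats + banana with both tight: 1.76 servings and 4.345 servings → $2.49.
edamame + banana with both tight: 1.775 servings and 2.469 servings → $2.55.
The minimum over all feasible corners is $2.49.

$2.49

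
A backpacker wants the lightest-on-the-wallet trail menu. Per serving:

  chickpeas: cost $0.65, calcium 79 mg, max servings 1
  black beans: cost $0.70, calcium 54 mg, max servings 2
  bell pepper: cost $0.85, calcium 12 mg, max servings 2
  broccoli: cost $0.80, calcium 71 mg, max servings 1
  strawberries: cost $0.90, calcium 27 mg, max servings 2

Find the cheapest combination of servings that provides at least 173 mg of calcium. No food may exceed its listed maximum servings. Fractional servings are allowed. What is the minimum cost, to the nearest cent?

$1.75

Cost per mg of calcium: chickpeas $0.0082, broccoli $0.0113, black beans $0.0130, strawberries $0.0333, bell pepper $0.0708.
Take 1 serving of chickpeas: +79.0 mg calcium for $0.65 (total $0.65, still need 94.0 mg).
Take 1 serving of broccoli: +71.0 mg calcium for $0.80 (total $1.45, still need 23.0 mg).
Take 0.4259 servings of black beans: +23.0 mg calcium for $0.30 (total $1.75, still need 0.0 mg).
Filling from the cheapest source first is optimal under one linear minimum: $1.75.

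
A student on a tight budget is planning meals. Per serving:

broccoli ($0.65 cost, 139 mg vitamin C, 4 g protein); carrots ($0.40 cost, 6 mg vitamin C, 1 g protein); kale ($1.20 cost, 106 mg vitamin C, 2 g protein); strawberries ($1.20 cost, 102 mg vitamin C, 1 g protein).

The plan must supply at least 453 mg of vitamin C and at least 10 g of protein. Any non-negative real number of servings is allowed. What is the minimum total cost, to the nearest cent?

$2.12

This is a tiny linear program; its minimum lies at a vertex of the feasible set. List the vertices and price them.
broccoli only: max(453/139, 10/4) = 3.259 servings → $2.12.
carrots only: max(453/6, 10/1) = 75.5 servings → $30.20.
kale only: max(453/106, 10/2) = 5 servings → $6.00.
strawberries only: max(453/102, 10/1) = 10 servings → $12.00.
broccoli + carrots: intersection lies outside the first quadrant.
broccoli + kale with both tight: 1.055 servings and 2.89 servings → $4.15.
broccoli + strawberries with both tight: 2.108 servings and 1.569 servings → $3.25.
carrots + kale with both tight: 1.638 servings and 4.181 servings → $5.67.
carrots + strawberries with both tight: 5.906 servings and 4.094 servings → $7.28.
kale + strawberries: intersection lies outside the first quadrant.
So the least-cost plan costs $2.12.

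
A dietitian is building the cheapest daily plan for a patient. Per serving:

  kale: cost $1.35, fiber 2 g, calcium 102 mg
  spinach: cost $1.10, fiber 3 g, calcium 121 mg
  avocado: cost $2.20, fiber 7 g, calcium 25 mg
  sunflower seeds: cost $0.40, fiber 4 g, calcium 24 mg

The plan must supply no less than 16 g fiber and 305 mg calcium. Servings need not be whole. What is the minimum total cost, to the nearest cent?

With two linear requirements the optimum uses one or two foods; enumerate the corners.
kale only: max(16/2, 305/102) = 8 servings → $10.80.
spinach only: max(16/3, 305/121) = 5.333 servings → $5.87.
avocado only: max(16/7, 305/25) = 12.2 servings → $26.84.
sunflower seeds only: max(16/4, 305/24) = 12.71 servings → $5.08.
kale + spinach with both targets exact would need a negative amount; discard.
kale + avocado with both tight: 2.613 servings and 1.539 servings → $6.91.
kale + sunflower seeds with both tight: 2.322 servings and 2.839 servings → $4.27.
spinach + avocado with both tight: 2.247 servings and 1.323 servings → $5.38.
spinach + sunflower seeds with both tight: 2.029 servings and 2.478 servings → $3.22.
avocado + sunflower seeds with both targets exact would need a negative amount; discard.
The minimum over all feasible corners is $3.22.

$3.22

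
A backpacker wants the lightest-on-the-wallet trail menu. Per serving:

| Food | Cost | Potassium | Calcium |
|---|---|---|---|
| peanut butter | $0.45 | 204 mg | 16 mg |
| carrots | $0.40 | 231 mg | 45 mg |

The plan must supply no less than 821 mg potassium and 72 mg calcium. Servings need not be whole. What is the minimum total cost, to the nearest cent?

$1.42

Compare the cost at each extreme point of the feasible region.
peanut butter only: max(821/204, 72/16) = 4.5 servings → $2.02.
carrots only: max(821/231, 72/45) = 3.554 servings → $1.42.
peanut butter + carrots with both tight: 3.704 servings and 0.283 servings → $1.78.
So the least-cost plan costs $1.42.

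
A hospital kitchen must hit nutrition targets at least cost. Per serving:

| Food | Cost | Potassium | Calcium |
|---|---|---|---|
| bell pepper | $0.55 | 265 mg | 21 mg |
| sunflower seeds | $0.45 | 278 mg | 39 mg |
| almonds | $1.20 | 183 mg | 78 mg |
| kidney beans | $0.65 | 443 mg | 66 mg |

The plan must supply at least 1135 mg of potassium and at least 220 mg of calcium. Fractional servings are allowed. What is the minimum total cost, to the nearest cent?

Check every corner: each single food scaled to meet both minima, and each pair solved so both constraints bind.
bell pepper only: max(1135/265, 220/21) = 10.48 servings → $5.76.
sunflower seeds only: max(1135/278, 220/39) = 5.641 servings → $2.54.
almonds only: max(1135/183, 220/78) = 6.202 servings → $7.44.
kidney beans only: max(1135/443, 220/66) = 3.333 servings → $2.17.
bell pepper + sunflower seeds with both targets exact would need a negative amount; discard.
bell pepper + almonds with both tight: 2.869 servings and 2.048 servings → $4.04.
bell pepper + kidney beans with both targets exact would need a negative amount; discard.
sunflower seeds + almonds with both tight: 3.318 servings and 1.161 servings → $2.89.
sunflower seeds + kidney beans with both targets exact would need a negative amount; discard.
almonds + kidney beans with both tight: 1.003 servings and 2.148 servings → $2.60.
The minimum over all feasible corners is $2.17.

$2.17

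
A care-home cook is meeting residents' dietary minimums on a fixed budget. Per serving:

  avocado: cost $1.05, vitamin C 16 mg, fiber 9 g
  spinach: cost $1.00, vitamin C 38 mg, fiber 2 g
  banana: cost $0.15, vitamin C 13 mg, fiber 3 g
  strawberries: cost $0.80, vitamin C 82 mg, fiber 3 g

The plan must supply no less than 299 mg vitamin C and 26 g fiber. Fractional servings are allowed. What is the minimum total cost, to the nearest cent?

With two linear requirements the optimum uses one or two foods; enumerate the corners.
avocado only: max(299/16, 26/9) = 18.69 servings → $19.62.
spinach only: max(299/38, 26/2) = 13 servings → $13.00.
banana only: max(299/13, 26/3) = 23 servings → $3.45.
strawberries only: max(299/82, 26/3) = 8.667 servings → $6.93.
avocado + spinach with both tight: 1.258 servings and 7.339 servings → $8.66.
avocado + banana with both targets exact would need a negative amount; discard.
avocado + strawberries with both tight: 1.79 servings and 3.297 servings → $4.52.
spinach + banana with both tight: 6.352 servings and 4.432 servings → $7.02.
spinach + strawberries: intersection lies outside the first quadrant.
banana + strawberries with both tight: 5.966 servings and 2.7 servings → $3.06.
The minimum over all feasible corners is $3.06.

$3.06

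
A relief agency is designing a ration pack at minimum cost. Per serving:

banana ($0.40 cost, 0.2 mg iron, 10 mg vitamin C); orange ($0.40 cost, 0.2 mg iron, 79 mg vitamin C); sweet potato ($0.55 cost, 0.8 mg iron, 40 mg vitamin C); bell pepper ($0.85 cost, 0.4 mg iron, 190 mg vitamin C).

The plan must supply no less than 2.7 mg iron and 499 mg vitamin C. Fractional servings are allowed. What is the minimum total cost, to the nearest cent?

This is a tiny linear program; its minimum lies at a vertex of the feasible set. List the vertices and price them.
banana only: max(2.7/0.2, 499/10) = 49.9 servings → $19.96.
orange only: max(2.7/0.2, 499/79) = 13.5 servings → $5.40.
sweet potato only: max(2.7/0.8, 499/40) = 12.47 servings → $6.86.
bell pepper only: max(2.7/0.4, 499/190) = 6.75 servings → $5.74.
banana + orange with both tight: 8.225 servings and 5.275 servings → $5.40.
banana + sweet potato (both tight): parallel constraints — no distinct corner.
banana + bell pepper with both tight: 9.218 servings and 2.141 servings → $5.51.
orange + sweet potato with both tight: 5.275 servings and 2.056 servings → $3.24.
orange + bell pepper: the both-tight solution has a negative serving — not a feasible corner.
sweet potato + bell pepper with both tight: 2.304 servings and 2.141 servings → $3.09.
So the least-cost plan costs $3.09.

$3.09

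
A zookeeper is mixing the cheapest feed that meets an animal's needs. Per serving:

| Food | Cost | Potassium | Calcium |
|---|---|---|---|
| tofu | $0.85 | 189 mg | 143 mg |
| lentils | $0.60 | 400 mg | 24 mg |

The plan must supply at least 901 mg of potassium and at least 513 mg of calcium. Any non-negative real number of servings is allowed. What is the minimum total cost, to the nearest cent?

Compare the cost at each extreme point of the feasible region.
tofu only: max(901/189, 513/143) = 4.767 servings → $4.05.
lentils only: max(901/400, 513/24) = 21.38 servings → $12.82.
tofu + lentils with both tight: 3.486 servings and 0.6055 servings → $3.33.
The minimum over all feasible corners is $3.33.

$3.33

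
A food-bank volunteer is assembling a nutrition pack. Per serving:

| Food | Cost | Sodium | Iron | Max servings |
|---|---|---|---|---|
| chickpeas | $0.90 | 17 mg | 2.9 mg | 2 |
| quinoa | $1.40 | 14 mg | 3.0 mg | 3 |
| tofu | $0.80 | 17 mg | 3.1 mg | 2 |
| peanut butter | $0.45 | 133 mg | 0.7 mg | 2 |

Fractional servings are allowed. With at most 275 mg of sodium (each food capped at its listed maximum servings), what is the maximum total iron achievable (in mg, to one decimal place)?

Iron per mg sodium: quinoa 0.2143, tofu 0.1824, chickpeas 0.1706, peanut butter 0.005263.
Take 3 servings of quinoa: uses 42 mg sodium, +9.0 mg iron (running total 9.0 mg).
Take 2 servings of tofu: uses 34 mg sodium, +6.2 mg iron (running total 15.2 mg).
Take 2 servings of chickpeas: uses 34 mg sodium, +5.8 mg iron (running total 21.0 mg).
Take 1.241 servings of peanut butter: uses 165 mg sodium, +0.9 mg iron (running total 21.9 mg).
Filling greedily by iron-per-mg sodium is optimal for one linear limit, giving 21.9 mg.

21.9 mg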